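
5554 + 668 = 6222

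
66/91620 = 11/15270 = 0.00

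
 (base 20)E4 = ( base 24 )BK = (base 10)284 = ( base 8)434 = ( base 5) 2114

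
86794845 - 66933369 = 19861476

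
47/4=47/4= 11.75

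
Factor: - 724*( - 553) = 2^2 * 7^1*79^1*181^1=400372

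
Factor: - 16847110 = - 2^1*5^1*7^1*19^1*53^1* 239^1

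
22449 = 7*3207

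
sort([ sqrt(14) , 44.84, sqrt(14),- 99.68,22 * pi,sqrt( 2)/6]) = [-99.68,  sqrt( 2)/6, sqrt(14),sqrt( 14),  44.84,22*pi] 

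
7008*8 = 56064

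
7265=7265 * 1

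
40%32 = 8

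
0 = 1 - 1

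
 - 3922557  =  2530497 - 6453054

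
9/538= 9/538 = 0.02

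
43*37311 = 1604373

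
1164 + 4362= 5526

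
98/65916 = 49/32958 = 0.00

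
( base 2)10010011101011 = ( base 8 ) 22353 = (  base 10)9451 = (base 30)af1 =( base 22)jbd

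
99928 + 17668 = 117596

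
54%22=10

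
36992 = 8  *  4624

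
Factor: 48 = 2^4 * 3^1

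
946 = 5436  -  4490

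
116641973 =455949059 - 339307086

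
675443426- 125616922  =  549826504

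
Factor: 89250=2^1*3^1*5^3*7^1*17^1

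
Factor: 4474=2^1*2237^1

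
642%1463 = 642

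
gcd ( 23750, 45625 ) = 625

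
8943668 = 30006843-21063175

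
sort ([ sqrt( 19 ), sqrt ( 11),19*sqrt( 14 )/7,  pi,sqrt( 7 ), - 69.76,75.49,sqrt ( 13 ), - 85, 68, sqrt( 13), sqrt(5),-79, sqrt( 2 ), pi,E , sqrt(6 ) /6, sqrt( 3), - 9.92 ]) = [ - 85, - 79 , - 69.76,- 9.92,sqrt(6)/6, sqrt( 2 ),sqrt(3 ), sqrt( 5 ), sqrt ( 7 ), E,  pi, pi, sqrt (11), sqrt( 13),  sqrt( 13 ) , sqrt ( 19),19*sqrt( 14) /7, 68, 75.49 ]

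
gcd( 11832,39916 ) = 68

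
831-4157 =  - 3326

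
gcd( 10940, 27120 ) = 20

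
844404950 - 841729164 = 2675786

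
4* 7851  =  31404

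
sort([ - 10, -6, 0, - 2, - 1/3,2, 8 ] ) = [ - 10, - 6, - 2, - 1/3, 0, 2, 8]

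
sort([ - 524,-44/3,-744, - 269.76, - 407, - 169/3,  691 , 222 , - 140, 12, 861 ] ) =[-744,-524, - 407, - 269.76, -140 , - 169/3,  -  44/3, 12,222 , 691 , 861] 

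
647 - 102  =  545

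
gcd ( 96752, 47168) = 16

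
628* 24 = 15072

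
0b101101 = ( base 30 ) 1F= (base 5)140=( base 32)1D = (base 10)45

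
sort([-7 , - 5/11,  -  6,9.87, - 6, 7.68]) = [ - 7,-6, - 6, - 5/11, 7.68, 9.87]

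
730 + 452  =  1182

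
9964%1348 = 528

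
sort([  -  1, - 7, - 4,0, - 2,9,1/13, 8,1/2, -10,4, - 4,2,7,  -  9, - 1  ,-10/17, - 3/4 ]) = [ - 10 , - 9, - 7, - 4,  -  4, - 2,- 1, - 1, - 3/4,- 10/17,  0,1/13,1/2,2  ,  4,7,8,9 ]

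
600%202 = 196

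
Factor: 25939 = 25939^1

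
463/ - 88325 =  - 1 + 87862/88325 = - 0.01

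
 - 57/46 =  - 2  +  35/46 = -  1.24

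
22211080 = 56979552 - 34768472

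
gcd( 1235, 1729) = 247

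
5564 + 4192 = 9756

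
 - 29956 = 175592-205548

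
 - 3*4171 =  - 12513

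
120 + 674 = 794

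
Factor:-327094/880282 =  - 13^(-1) *67^1 *2441^1*33857^( - 1 ) = - 163547/440141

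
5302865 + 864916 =6167781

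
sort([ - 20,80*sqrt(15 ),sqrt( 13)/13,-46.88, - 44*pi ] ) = [ - 44*pi  , - 46.88,  -  20, sqrt(13) /13, 80*sqrt( 15) ]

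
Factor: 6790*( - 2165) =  - 2^1*5^2*7^1*97^1 *433^1 = -14700350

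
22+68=90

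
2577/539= 2577/539 = 4.78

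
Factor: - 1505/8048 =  - 2^( - 4)*5^1*7^1*43^1*503^( - 1) 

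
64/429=64/429 = 0.15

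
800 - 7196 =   -  6396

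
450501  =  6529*69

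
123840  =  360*344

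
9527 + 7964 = 17491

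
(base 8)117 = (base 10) 79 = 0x4f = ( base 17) 4b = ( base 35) 29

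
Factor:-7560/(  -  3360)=2^(-2 ) * 3^2=9/4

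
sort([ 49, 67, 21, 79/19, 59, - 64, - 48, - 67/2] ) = [ - 64,  -  48, - 67/2 , 79/19, 21, 49, 59, 67 ] 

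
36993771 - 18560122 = 18433649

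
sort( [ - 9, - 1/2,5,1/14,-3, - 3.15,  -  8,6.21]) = [  -  9, -8,-3.15, - 3, -1/2,1/14, 5,6.21 ] 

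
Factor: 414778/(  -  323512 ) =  - 2^( - 2)*13^1 * 43^1 * 109^( - 1) = - 559/436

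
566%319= 247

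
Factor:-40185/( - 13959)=3^( - 1)*5^1 * 11^(  -  1) * 19^1 = 95/33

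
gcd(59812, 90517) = 1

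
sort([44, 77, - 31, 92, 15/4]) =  [-31,15/4, 44 , 77, 92 ]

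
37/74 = 1/2 =0.50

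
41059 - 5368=35691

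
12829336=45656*281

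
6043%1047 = 808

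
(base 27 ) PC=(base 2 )1010101111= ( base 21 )1bf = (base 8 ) 1257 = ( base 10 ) 687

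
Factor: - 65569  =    -  7^1*17^1*19^1*29^1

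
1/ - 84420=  - 1+ 84419/84420 = -0.00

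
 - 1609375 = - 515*3125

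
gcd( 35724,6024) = 12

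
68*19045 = 1295060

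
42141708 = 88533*476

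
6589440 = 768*8580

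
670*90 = 60300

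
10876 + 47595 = 58471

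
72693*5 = 363465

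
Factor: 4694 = 2^1*2347^1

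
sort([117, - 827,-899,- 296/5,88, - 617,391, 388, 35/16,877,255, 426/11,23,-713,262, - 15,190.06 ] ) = [-899,  -  827, - 713, - 617, - 296/5, - 15,35/16,23,426/11,88, 117 , 190.06,  255 , 262,388,391,877] 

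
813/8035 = 813/8035 = 0.10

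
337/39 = 337/39 =8.64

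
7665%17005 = 7665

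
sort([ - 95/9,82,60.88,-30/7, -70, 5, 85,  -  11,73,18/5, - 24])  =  [ -70, - 24, - 11, - 95/9, - 30/7, 18/5 , 5,60.88,73,82, 85]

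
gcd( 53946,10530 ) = 162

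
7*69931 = 489517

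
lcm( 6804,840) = 68040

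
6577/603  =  6577/603 =10.91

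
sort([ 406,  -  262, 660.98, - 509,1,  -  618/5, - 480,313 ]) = [-509, - 480,  -  262, - 618/5,1,313, 406,660.98]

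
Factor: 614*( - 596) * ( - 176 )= 64406144 = 2^7*11^1 *149^1*307^1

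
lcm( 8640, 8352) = 250560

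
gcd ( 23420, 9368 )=4684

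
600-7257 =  - 6657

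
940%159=145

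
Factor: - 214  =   -2^1*107^1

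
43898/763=43898/763  =  57.53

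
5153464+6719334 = 11872798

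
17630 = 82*215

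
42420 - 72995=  - 30575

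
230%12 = 2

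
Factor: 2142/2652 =2^( - 1 ) * 3^1*7^1*13^(  -  1)  =  21/26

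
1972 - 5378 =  - 3406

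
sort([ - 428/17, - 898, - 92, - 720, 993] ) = [-898, - 720, - 92, - 428/17, 993] 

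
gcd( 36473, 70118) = 1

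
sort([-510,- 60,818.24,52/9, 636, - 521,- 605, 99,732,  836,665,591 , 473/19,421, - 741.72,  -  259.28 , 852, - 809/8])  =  [ - 741.72, - 605,- 521,-510,-259.28, - 809/8,-60, 52/9, 473/19, 99,421,  591, 636 , 665, 732,818.24,  836, 852]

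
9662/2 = 4831 = 4831.00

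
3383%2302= 1081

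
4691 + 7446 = 12137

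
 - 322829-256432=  - 579261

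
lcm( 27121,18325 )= 678025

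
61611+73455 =135066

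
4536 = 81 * 56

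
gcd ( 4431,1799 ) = 7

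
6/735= 2/245 = 0.01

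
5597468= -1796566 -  - 7394034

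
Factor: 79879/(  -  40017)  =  -3^( -1 )*23^2* 151^1 *13339^(  -  1)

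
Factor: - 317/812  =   -2^(-2)*7^(-1 )*29^ (-1)*317^1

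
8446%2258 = 1672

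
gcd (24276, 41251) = 7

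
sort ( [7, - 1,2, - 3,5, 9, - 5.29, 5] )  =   [ - 5.29, - 3, - 1,2,5,5,7,  9 ] 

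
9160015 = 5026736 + 4133279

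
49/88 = 49/88 = 0.56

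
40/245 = 8/49 = 0.16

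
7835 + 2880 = 10715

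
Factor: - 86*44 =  - 2^3*11^1*43^1 = - 3784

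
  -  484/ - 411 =1+ 73/411 = 1.18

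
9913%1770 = 1063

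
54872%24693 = 5486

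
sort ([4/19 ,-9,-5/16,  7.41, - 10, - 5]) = [ - 10, - 9, - 5,  -  5/16, 4/19,7.41]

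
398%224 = 174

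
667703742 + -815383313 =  - 147679571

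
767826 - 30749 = 737077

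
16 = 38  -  22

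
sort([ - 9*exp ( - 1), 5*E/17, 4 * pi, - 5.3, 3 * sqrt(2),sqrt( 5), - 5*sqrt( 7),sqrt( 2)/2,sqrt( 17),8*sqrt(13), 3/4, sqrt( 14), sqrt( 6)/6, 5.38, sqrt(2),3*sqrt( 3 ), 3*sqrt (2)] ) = [-5*sqrt ( 7), - 5.3,  -  9*exp( - 1 ) , sqrt(6)/6,sqrt(2 )/2 , 3/4,5*E/17, sqrt( 2) , sqrt( 5), sqrt(14 ), sqrt( 17 ), 3*sqrt(2),3*sqrt( 2),3 *sqrt( 3), 5.38, 4*pi , 8*sqrt( 13 ) ] 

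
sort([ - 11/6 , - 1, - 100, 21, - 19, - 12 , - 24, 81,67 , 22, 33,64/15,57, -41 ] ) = [ - 100, - 41, - 24, - 19,  -  12, - 11/6, -1, 64/15, 21,  22, 33,57, 67, 81]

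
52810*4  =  211240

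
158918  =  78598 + 80320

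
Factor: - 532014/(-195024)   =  2^(  -  3)*7^1*17^(-1)*53^1 = 371/136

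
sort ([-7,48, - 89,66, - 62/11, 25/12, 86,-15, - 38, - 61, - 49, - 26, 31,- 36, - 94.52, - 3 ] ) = [ - 94.52, - 89, - 61 , - 49, - 38 ,  -  36 , - 26, - 15, - 7, - 62/11, - 3,  25/12,31, 48 , 66,86]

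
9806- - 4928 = 14734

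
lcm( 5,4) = 20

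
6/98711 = 6/98711  =  0.00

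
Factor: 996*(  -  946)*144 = -2^7*3^3*11^1*43^1*83^1=- 135679104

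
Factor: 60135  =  3^1*5^1* 19^1*211^1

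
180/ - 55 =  - 36/11 = -  3.27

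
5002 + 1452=6454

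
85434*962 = 82187508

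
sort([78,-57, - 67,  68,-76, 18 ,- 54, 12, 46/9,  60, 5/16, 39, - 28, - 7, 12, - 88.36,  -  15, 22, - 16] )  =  [-88.36, - 76,  -  67, - 57, - 54,- 28,  -  16, - 15, - 7, 5/16, 46/9, 12,12,18, 22, 39,60, 68,78 ] 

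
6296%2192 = 1912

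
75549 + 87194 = 162743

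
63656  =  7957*8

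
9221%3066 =23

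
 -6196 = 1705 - 7901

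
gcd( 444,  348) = 12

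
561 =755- 194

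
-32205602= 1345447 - 33551049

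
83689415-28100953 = 55588462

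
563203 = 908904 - 345701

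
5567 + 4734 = 10301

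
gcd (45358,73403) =1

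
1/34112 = 1/34112 = 0.00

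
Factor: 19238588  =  2^2*2083^1*2309^1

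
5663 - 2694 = 2969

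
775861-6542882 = -5767021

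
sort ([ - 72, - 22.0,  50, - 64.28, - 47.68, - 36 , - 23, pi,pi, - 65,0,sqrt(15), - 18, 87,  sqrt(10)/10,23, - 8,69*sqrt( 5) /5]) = [ - 72, - 65 ,- 64.28, - 47.68, - 36, - 23, - 22.0,- 18, - 8,0, sqrt( 10 ) /10,  pi , pi,sqrt(15) , 23,69*sqrt( 5 ) /5,50, 87]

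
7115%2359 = 38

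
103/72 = 103/72 = 1.43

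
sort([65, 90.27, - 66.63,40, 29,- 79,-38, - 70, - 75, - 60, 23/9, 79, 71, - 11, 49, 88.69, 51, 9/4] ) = [ - 79, - 75, - 70, - 66.63, - 60, - 38, - 11,9/4,23/9,29,40, 49, 51, 65 , 71, 79, 88.69, 90.27]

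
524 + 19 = 543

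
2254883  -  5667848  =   - 3412965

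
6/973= 6/973 = 0.01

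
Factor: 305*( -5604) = -1709220  =  - 2^2 * 3^1*5^1*  61^1 * 467^1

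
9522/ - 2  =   - 4761 + 0/1  =  - 4761.00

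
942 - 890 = 52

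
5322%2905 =2417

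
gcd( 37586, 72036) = 2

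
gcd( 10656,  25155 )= 9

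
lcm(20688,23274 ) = 186192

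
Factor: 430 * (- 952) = -409360=   - 2^4* 5^1*7^1*17^1 * 43^1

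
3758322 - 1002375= 2755947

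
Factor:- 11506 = -2^1 *11^1*523^1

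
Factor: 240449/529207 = 7^ ( - 1)*11^1*19^( - 1)*23^ (-1)* 173^( - 1 )*21859^1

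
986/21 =986/21 = 46.95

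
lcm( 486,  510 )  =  41310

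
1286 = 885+401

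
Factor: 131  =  131^1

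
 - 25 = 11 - 36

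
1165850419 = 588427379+577423040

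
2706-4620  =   - 1914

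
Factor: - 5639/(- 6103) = 17^( - 1) * 359^(-1 ) * 5639^1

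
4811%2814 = 1997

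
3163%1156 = 851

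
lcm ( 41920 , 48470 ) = 1551040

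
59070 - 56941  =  2129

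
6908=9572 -2664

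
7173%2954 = 1265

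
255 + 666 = 921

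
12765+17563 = 30328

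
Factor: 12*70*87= 2^3*3^2*5^1 * 7^1* 29^1 = 73080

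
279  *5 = 1395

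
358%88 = 6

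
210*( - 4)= - 840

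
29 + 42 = 71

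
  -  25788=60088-85876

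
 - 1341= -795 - 546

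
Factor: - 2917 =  - 2917^1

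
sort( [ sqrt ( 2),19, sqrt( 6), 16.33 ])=[sqrt( 2 ), sqrt( 6), 16.33,  19 ]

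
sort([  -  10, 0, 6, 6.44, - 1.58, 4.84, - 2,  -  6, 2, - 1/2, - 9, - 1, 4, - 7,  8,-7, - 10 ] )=[ - 10, - 10, - 9, - 7, - 7, - 6,-2, - 1.58, - 1, - 1/2,0 , 2, 4,4.84, 6, 6.44,8]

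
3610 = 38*95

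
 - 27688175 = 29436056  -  57124231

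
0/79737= 0 = 0.00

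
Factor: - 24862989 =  - 3^1*53^1*156371^1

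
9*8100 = 72900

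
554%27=14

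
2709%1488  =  1221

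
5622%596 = 258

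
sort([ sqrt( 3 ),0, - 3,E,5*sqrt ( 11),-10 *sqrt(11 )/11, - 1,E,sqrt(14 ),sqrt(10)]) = [  -  10*sqrt(11) /11,- 3,-1,0, sqrt( 3 ), E, E,sqrt(10 ), sqrt(14 ), 5*sqrt( 11)]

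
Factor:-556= - 2^2*139^1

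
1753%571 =40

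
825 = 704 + 121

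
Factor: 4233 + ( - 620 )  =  3613 =3613^1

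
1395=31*45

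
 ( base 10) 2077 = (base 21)4EJ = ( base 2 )100000011101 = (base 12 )1251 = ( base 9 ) 2757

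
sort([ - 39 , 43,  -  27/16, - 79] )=[-79,  -  39, - 27/16,  43 ]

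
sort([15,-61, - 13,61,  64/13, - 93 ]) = [-93, - 61, - 13, 64/13,15,61]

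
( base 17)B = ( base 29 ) B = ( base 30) b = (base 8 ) 13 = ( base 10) 11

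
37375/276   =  135 + 5/12 = 135.42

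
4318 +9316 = 13634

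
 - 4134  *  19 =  - 78546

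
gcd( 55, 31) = 1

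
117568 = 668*176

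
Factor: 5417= 5417^1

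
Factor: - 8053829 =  - 7^1* 1150547^1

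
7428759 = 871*8529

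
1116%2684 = 1116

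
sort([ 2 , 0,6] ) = [0, 2, 6]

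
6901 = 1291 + 5610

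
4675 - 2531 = 2144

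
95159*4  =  380636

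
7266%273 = 168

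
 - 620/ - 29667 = 20/957 = 0.02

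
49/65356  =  49/65356 = 0.00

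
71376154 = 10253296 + 61122858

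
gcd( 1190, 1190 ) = 1190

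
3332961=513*6497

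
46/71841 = 46/71841 =0.00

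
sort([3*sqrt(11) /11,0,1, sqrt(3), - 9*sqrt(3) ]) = [ - 9*sqrt(3 ),0,3*sqrt(11 ) /11, 1 , sqrt(3 ) ] 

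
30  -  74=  - 44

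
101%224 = 101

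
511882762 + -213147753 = 298735009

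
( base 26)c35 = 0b10000000000011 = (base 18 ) 1755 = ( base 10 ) 8195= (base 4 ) 2000003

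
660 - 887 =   -  227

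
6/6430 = 3/3215 = 0.00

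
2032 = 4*508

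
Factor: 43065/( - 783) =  - 55 = - 5^1*11^1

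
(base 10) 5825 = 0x16C1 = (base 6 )42545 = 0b1011011000001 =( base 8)13301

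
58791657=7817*7521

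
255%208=47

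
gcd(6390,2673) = 9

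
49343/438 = 112 + 287/438= 112.66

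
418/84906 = 209/42453  =  0.00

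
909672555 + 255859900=1165532455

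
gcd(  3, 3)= 3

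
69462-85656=-16194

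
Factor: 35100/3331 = 2^2*3^3*5^2*13^1*3331^(-1)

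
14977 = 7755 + 7222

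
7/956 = 7/956= 0.01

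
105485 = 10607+94878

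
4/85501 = 4/85501  =  0.00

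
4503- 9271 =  - 4768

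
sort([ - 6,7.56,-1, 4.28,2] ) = [ - 6,  -  1, 2, 4.28,7.56 ] 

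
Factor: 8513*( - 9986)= - 2^1*4993^1*8513^1 = - 85010818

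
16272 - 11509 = 4763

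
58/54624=29/27312 = 0.00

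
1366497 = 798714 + 567783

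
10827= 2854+7973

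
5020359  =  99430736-94410377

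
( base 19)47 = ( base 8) 123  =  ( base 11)76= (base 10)83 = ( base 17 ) 4F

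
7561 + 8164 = 15725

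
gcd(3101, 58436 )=7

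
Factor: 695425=5^2*  27817^1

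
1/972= 1/972 = 0.00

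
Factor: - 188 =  - 2^2*47^1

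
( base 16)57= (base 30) 2R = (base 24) 3f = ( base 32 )2n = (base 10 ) 87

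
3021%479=147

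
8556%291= 117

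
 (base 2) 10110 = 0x16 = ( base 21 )11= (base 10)22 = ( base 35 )M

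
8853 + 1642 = 10495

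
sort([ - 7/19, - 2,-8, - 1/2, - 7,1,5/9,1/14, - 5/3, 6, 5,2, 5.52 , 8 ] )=[ - 8, - 7, -2, - 5/3,- 1/2, - 7/19,1/14,  5/9, 1, 2,  5, 5.52 , 6,  8] 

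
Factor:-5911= -23^1*257^1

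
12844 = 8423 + 4421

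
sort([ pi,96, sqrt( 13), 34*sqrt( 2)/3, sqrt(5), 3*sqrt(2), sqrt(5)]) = [sqrt( 5), sqrt( 5 ),pi,sqrt( 13), 3  *  sqrt( 2),34*sqrt ( 2)/3, 96 ] 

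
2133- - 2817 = 4950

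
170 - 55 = 115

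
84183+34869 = 119052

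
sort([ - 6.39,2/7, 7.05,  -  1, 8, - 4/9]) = [ - 6.39, - 1 ,-4/9,2/7, 7.05, 8]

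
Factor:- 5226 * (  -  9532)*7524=2^5*3^3*11^1 * 13^1*19^1*67^1 * 2383^1 = 374802281568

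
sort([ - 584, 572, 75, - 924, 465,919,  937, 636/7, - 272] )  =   [ - 924,  -  584, - 272, 75,  636/7, 465, 572, 919, 937 ] 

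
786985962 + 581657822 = 1368643784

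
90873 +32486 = 123359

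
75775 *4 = 303100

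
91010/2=45505 = 45505.00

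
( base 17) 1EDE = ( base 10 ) 9194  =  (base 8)21752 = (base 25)ehj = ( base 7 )35543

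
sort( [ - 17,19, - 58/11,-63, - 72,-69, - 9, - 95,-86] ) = [ - 95 ,-86 ,-72,-69,-63, - 17,-9, - 58/11, 19] 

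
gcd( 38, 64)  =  2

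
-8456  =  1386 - 9842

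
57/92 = 57/92=0.62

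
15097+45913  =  61010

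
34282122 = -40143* ( - 854 ) 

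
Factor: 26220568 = 2^3 * 11^1*37^1*8053^1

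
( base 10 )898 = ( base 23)1G1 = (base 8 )1602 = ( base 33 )R7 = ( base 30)TS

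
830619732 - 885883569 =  - 55263837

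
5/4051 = 5/4051 = 0.00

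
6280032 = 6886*912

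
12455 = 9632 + 2823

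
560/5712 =5/51 = 0.10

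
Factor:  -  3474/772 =-9/2 = - 2^( - 1)* 3^2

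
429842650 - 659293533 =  - 229450883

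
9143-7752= 1391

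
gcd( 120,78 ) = 6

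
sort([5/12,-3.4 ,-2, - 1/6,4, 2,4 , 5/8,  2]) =[-3.4, - 2,-1/6,5/12,5/8,2,2,  4,4 ]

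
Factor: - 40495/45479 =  - 5^1*13^1*73^( - 1) = - 65/73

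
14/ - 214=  - 1 + 100/107=- 0.07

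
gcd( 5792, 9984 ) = 32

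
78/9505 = 78/9505=0.01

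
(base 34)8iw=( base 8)23244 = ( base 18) 1c9a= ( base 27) DFA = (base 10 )9892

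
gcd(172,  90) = 2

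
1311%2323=1311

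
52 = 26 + 26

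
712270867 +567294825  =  1279565692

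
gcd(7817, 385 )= 1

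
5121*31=158751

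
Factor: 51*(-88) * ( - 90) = 403920 = 2^4*3^3 * 5^1*11^1 * 17^1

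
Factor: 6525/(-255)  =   - 3^1*5^1* 17^( - 1)*29^1 = -435/17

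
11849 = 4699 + 7150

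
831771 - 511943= 319828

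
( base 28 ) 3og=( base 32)2v0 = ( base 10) 3040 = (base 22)664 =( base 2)101111100000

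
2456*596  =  1463776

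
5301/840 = 1767/280 =6.31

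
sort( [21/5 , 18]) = [21/5, 18]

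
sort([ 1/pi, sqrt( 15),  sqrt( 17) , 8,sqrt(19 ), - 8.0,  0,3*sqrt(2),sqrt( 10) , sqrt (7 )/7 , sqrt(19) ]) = [ - 8.0,0,1/pi,sqrt (7)/7,sqrt (10), sqrt( 15),sqrt( 17),3*sqrt( 2),sqrt( 19),  sqrt( 19 ), 8] 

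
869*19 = 16511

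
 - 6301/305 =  - 21+104/305=- 20.66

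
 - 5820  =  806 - 6626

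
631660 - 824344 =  - 192684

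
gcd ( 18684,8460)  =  36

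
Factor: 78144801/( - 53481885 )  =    -  5^(  -  1)*7^1*17^1*71^1  *  3083^1*3565459^ (-1 )=-26048267/17827295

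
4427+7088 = 11515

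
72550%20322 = 11584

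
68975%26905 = 15165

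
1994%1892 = 102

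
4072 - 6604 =-2532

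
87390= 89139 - 1749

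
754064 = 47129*16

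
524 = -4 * (-131) 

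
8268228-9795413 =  - 1527185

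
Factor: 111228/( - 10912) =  - 897/88 = - 2^( - 3)*3^1*11^( - 1 )*13^1*23^1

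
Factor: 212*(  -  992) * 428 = -2^9*31^1*53^1*107^1 = - 90010112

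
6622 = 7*946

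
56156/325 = 172+256/325 = 172.79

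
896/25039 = 128/3577 = 0.04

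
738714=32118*23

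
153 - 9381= - 9228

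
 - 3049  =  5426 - 8475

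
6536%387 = 344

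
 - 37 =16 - 53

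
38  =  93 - 55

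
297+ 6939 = 7236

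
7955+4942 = 12897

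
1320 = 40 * 33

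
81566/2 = 40783 = 40783.00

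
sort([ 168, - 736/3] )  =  [ - 736/3,168]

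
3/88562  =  3/88562 = 0.00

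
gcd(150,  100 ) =50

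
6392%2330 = 1732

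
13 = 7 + 6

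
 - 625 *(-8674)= 5421250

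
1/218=1/218 =0.00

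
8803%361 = 139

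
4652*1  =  4652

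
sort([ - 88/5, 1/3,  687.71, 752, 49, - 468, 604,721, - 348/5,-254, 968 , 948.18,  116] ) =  [ - 468, - 254,- 348/5, - 88/5,  1/3, 49,116, 604, 687.71,  721, 752, 948.18,968 ] 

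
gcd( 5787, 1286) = 643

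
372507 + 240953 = 613460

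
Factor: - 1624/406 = -4 =-2^2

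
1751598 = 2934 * 597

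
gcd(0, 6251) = 6251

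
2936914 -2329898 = 607016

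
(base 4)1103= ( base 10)83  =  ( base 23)3e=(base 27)32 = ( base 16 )53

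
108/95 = 1 + 13/95 = 1.14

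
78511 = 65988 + 12523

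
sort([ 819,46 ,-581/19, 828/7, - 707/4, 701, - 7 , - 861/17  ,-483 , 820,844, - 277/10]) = [ - 483, - 707/4, - 861/17 , - 581/19, - 277/10, - 7,46, 828/7 , 701,819, 820,844] 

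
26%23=3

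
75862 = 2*37931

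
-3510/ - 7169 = 3510/7169  =  0.49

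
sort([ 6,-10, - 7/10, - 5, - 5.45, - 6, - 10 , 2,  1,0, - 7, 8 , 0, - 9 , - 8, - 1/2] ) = [ - 10, - 10,-9, - 8, - 7,-6, - 5.45, - 5, - 7/10, - 1/2,0, 0, 1, 2,6,8]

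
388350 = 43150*9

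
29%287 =29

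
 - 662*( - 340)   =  225080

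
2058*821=1689618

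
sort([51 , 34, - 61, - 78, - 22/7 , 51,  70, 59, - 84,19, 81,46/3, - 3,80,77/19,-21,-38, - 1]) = [ - 84, -78, - 61, - 38,-21, - 22/7, - 3, - 1,  77/19 , 46/3, 19,34, 51, 51,  59,70,80,81 ] 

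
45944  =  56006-10062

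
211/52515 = 211/52515 = 0.00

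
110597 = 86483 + 24114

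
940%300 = 40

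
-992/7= - 142+2/7 = -141.71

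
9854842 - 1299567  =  8555275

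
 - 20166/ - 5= 20166/5   =  4033.20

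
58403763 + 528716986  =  587120749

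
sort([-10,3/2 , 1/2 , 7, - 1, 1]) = [ - 10,-1 , 1/2, 1,3/2, 7]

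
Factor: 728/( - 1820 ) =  - 2/5 = - 2^1*5^ ( - 1) 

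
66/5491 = 66/5491= 0.01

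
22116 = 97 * 228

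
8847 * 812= 7183764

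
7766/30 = 3883/15 = 258.87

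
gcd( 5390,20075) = 55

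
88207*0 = 0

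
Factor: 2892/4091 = 2^2*3^1*241^1*4091^( - 1)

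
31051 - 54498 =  - 23447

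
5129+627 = 5756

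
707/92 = 707/92 = 7.68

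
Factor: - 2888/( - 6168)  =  361/771=3^(-1)*19^2*257^( - 1)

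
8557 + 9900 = 18457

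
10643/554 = 19 + 117/554 = 19.21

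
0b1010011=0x53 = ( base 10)83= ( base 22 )3H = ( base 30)2N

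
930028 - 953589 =  -  23561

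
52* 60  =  3120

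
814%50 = 14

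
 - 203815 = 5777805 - 5981620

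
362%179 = 4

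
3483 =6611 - 3128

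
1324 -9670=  - 8346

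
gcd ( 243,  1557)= 9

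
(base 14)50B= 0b1111011111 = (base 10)991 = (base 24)1h7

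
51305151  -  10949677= 40355474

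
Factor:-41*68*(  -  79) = 220252 = 2^2*17^1*41^1*79^1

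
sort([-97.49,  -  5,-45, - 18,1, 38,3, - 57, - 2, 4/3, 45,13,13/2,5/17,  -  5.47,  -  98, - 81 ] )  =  [ - 98, - 97.49, -81, - 57, - 45, - 18,-5.47, - 5, - 2, 5/17,1,4/3,3, 13/2,13, 38,45]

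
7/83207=7/83207 = 0.00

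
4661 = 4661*1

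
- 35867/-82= 35867/82 = 437.40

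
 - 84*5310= - 446040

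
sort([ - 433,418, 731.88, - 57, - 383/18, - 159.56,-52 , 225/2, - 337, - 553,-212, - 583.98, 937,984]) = [-583.98, - 553, - 433, -337,  -  212, - 159.56, - 57, - 52, - 383/18, 225/2, 418,  731.88, 937,984]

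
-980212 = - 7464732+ 6484520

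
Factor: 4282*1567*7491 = 2^1*3^1*11^1 * 227^1*1567^1*2141^1= 50263815954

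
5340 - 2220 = 3120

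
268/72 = 67/18 = 3.72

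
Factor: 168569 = 101^1* 1669^1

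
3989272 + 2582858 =6572130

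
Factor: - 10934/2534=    - 781/181=-  11^1*71^1*181^(-1 ) 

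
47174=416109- 368935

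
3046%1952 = 1094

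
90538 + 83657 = 174195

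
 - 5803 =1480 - 7283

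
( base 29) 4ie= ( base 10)3900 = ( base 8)7474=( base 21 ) 8hf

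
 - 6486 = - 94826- - 88340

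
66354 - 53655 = 12699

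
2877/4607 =2877/4607= 0.62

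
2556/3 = 852 = 852.00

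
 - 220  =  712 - 932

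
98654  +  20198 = 118852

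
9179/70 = 131 + 9/70 = 131.13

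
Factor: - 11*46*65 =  - 2^1*5^1*11^1*13^1 * 23^1 = - 32890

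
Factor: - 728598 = -2^1 * 3^1*13^1*9341^1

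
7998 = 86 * 93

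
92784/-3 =-30928/1 = - 30928.00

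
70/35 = 2 = 2.00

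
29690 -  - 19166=48856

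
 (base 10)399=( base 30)d9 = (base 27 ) el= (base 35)BE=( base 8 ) 617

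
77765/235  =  330 + 43/47=330.91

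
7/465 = 7/465=   0.02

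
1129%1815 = 1129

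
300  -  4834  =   - 4534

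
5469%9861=5469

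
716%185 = 161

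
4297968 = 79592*54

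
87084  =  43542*2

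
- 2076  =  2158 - 4234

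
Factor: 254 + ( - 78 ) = 176  =  2^4*11^1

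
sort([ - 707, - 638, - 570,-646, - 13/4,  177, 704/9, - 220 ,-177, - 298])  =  [  -  707, - 646 , - 638, - 570, - 298, - 220, - 177,-13/4,704/9, 177]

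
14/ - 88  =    -  1+37/44 = -0.16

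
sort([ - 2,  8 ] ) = [ - 2, 8 ] 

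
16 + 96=112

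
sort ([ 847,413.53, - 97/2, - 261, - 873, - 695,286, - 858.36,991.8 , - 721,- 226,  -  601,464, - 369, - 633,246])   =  [ - 873, -858.36, - 721,  -  695, - 633,-601,- 369,-261, - 226, - 97/2, 246,286,413.53,464,  847,991.8]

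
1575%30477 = 1575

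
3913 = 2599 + 1314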